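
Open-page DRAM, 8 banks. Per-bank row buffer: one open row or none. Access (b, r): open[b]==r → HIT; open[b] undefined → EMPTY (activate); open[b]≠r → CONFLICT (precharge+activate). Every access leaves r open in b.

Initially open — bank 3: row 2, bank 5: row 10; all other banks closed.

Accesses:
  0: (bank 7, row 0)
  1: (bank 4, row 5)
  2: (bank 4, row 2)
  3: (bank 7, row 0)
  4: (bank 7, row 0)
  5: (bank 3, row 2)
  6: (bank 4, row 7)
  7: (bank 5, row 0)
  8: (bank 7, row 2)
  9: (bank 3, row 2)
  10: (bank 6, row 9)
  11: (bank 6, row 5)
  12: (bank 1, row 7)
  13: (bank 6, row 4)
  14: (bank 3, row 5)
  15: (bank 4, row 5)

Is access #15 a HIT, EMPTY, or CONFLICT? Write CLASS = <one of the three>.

step 0: bank7 None->0 [EMPTY]
step 1: bank4 None->5 [EMPTY]
step 2: bank4 5->2 [CONFLICT]
step 3: bank7 0->0 [HIT]
step 4: bank7 0->0 [HIT]
step 5: bank3 2->2 [HIT]
step 6: bank4 2->7 [CONFLICT]
step 7: bank5 10->0 [CONFLICT]
step 8: bank7 0->2 [CONFLICT]
step 9: bank3 2->2 [HIT]
step 10: bank6 None->9 [EMPTY]
step 11: bank6 9->5 [CONFLICT]
step 12: bank1 None->7 [EMPTY]
step 13: bank6 5->4 [CONFLICT]
step 14: bank3 2->5 [CONFLICT]
step 15: bank4 7->5 [CONFLICT]

CLASS = CONFLICT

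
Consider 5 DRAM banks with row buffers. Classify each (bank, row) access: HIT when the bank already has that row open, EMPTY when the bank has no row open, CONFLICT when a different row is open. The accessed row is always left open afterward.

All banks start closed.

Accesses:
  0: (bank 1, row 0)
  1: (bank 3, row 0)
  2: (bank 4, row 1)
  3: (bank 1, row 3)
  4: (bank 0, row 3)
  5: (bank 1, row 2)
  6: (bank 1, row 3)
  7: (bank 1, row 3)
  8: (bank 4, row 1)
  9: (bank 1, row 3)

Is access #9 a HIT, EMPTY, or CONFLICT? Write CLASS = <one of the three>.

CLASS = HIT

#0 (1,0) E
#1 (3,0) E
#2 (4,1) E
#3 (1,3) C  (was 0)
#4 (0,3) E
#5 (1,2) C  (was 3)
#6 (1,3) C  (was 2)
#7 (1,3) H  (was 3)
#8 (4,1) H  (was 1)
#9 (1,3) H  (was 3)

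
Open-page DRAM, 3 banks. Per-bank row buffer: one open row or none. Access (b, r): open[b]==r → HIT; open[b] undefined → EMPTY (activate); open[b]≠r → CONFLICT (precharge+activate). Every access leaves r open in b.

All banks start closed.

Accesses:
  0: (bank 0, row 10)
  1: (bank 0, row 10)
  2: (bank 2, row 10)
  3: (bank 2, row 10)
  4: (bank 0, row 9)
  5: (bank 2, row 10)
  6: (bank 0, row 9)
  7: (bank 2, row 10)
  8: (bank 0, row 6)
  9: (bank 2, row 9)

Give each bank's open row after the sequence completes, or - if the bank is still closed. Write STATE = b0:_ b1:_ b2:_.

step 0: bank0 None->10 [EMPTY]
step 1: bank0 10->10 [HIT]
step 2: bank2 None->10 [EMPTY]
step 3: bank2 10->10 [HIT]
step 4: bank0 10->9 [CONFLICT]
step 5: bank2 10->10 [HIT]
step 6: bank0 9->9 [HIT]
step 7: bank2 10->10 [HIT]
step 8: bank0 9->6 [CONFLICT]
step 9: bank2 10->9 [CONFLICT]

STATE = b0:6 b1:- b2:9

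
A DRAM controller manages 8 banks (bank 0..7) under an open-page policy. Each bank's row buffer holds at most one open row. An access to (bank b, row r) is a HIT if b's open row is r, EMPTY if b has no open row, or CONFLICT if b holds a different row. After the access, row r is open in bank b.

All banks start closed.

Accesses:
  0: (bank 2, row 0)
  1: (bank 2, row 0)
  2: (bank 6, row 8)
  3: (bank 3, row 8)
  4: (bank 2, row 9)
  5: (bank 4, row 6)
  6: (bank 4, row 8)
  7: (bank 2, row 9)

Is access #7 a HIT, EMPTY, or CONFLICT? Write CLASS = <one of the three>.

  [0] b2 r0: no row ⇒ E
  [1] b2 r0: had r0 ⇒ H
  [2] b6 r8: no row ⇒ E
  [3] b3 r8: no row ⇒ E
  [4] b2 r9: had r0 ⇒ C
  [5] b4 r6: no row ⇒ E
  [6] b4 r8: had r6 ⇒ C
  [7] b2 r9: had r9 ⇒ H

CLASS = HIT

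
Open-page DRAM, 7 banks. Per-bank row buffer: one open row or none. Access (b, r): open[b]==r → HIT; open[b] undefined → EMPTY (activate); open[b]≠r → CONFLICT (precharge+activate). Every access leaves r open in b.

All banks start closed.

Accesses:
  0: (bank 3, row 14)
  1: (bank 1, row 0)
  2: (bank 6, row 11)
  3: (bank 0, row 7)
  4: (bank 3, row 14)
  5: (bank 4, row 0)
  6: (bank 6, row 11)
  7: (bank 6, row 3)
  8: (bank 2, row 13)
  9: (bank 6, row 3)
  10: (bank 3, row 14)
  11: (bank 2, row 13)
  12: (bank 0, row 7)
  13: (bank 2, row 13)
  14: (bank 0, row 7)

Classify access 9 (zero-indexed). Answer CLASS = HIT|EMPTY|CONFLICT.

CLASS = HIT

#0 (3,14) E
#1 (1,0) E
#2 (6,11) E
#3 (0,7) E
#4 (3,14) H  (was 14)
#5 (4,0) E
#6 (6,11) H  (was 11)
#7 (6,3) C  (was 11)
#8 (2,13) E
#9 (6,3) H  (was 3)
#10 (3,14) H  (was 14)
#11 (2,13) H  (was 13)
#12 (0,7) H  (was 7)
#13 (2,13) H  (was 13)
#14 (0,7) H  (was 7)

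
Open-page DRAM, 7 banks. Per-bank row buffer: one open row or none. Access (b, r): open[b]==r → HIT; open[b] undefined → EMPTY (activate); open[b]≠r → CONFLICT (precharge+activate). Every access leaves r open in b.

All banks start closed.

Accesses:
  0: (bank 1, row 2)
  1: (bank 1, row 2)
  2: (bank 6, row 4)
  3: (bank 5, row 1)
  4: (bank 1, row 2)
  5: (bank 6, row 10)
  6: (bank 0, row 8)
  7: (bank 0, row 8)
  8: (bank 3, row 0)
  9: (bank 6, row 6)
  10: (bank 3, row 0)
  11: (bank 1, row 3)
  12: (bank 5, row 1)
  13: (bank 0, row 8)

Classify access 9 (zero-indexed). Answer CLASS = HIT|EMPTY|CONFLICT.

CLASS = CONFLICT

  [0] b1 r2: no row ⇒ E
  [1] b1 r2: had r2 ⇒ H
  [2] b6 r4: no row ⇒ E
  [3] b5 r1: no row ⇒ E
  [4] b1 r2: had r2 ⇒ H
  [5] b6 r10: had r4 ⇒ C
  [6] b0 r8: no row ⇒ E
  [7] b0 r8: had r8 ⇒ H
  [8] b3 r0: no row ⇒ E
  [9] b6 r6: had r10 ⇒ C
  [10] b3 r0: had r0 ⇒ H
  [11] b1 r3: had r2 ⇒ C
  [12] b5 r1: had r1 ⇒ H
  [13] b0 r8: had r8 ⇒ H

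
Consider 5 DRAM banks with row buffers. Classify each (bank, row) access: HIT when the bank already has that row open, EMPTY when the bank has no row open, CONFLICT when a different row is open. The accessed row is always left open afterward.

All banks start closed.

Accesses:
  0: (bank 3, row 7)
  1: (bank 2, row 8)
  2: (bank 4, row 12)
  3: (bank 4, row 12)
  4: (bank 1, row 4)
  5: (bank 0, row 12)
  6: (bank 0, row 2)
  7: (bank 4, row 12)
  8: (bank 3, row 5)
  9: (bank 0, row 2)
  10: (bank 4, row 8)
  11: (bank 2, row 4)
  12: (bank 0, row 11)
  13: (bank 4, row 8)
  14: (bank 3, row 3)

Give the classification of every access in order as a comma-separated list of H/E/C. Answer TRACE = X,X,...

TRACE = E,E,E,H,E,E,C,H,C,H,C,C,C,H,C

0: bank 3 row 7 — prev None → EMPTY
1: bank 2 row 8 — prev None → EMPTY
2: bank 4 row 12 — prev None → EMPTY
3: bank 4 row 12 — prev 12 → HIT
4: bank 1 row 4 — prev None → EMPTY
5: bank 0 row 12 — prev None → EMPTY
6: bank 0 row 2 — prev 12 → CONFLICT
7: bank 4 row 12 — prev 12 → HIT
8: bank 3 row 5 — prev 7 → CONFLICT
9: bank 0 row 2 — prev 2 → HIT
10: bank 4 row 8 — prev 12 → CONFLICT
11: bank 2 row 4 — prev 8 → CONFLICT
12: bank 0 row 11 — prev 2 → CONFLICT
13: bank 4 row 8 — prev 8 → HIT
14: bank 3 row 3 — prev 5 → CONFLICT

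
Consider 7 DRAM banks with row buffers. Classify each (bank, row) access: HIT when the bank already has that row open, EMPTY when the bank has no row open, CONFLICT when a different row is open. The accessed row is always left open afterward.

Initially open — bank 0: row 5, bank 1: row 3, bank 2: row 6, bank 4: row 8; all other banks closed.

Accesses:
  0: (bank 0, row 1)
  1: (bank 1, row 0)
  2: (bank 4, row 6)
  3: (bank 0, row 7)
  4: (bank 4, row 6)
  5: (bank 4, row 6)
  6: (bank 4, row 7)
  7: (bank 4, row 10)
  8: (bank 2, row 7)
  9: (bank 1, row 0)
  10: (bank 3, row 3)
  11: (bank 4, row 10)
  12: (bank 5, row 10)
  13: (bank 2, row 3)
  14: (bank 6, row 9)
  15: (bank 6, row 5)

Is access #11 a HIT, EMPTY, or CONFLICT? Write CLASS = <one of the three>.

CLASS = HIT

  [0] b0 r1: had r5 ⇒ C
  [1] b1 r0: had r3 ⇒ C
  [2] b4 r6: had r8 ⇒ C
  [3] b0 r7: had r1 ⇒ C
  [4] b4 r6: had r6 ⇒ H
  [5] b4 r6: had r6 ⇒ H
  [6] b4 r7: had r6 ⇒ C
  [7] b4 r10: had r7 ⇒ C
  [8] b2 r7: had r6 ⇒ C
  [9] b1 r0: had r0 ⇒ H
  [10] b3 r3: no row ⇒ E
  [11] b4 r10: had r10 ⇒ H
  [12] b5 r10: no row ⇒ E
  [13] b2 r3: had r7 ⇒ C
  [14] b6 r9: no row ⇒ E
  [15] b6 r5: had r9 ⇒ C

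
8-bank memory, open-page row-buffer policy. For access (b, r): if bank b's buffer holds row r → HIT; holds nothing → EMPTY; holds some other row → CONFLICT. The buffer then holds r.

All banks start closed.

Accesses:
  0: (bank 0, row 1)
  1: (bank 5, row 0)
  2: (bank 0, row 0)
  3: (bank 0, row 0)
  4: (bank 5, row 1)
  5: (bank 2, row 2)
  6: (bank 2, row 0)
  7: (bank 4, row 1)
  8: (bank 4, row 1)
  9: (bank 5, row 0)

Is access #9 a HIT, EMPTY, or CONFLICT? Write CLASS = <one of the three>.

0: bank 0 row 1 — prev None → EMPTY
1: bank 5 row 0 — prev None → EMPTY
2: bank 0 row 0 — prev 1 → CONFLICT
3: bank 0 row 0 — prev 0 → HIT
4: bank 5 row 1 — prev 0 → CONFLICT
5: bank 2 row 2 — prev None → EMPTY
6: bank 2 row 0 — prev 2 → CONFLICT
7: bank 4 row 1 — prev None → EMPTY
8: bank 4 row 1 — prev 1 → HIT
9: bank 5 row 0 — prev 1 → CONFLICT

CLASS = CONFLICT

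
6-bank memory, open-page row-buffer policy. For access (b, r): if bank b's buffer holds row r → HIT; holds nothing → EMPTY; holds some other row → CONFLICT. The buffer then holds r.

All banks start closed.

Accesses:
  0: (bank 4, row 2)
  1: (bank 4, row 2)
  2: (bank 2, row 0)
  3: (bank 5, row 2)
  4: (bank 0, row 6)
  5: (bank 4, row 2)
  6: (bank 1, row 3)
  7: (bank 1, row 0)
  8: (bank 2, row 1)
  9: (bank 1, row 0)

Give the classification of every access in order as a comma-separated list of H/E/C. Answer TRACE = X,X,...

  [0] b4 r2: no row ⇒ E
  [1] b4 r2: had r2 ⇒ H
  [2] b2 r0: no row ⇒ E
  [3] b5 r2: no row ⇒ E
  [4] b0 r6: no row ⇒ E
  [5] b4 r2: had r2 ⇒ H
  [6] b1 r3: no row ⇒ E
  [7] b1 r0: had r3 ⇒ C
  [8] b2 r1: had r0 ⇒ C
  [9] b1 r0: had r0 ⇒ H

TRACE = E,H,E,E,E,H,E,C,C,H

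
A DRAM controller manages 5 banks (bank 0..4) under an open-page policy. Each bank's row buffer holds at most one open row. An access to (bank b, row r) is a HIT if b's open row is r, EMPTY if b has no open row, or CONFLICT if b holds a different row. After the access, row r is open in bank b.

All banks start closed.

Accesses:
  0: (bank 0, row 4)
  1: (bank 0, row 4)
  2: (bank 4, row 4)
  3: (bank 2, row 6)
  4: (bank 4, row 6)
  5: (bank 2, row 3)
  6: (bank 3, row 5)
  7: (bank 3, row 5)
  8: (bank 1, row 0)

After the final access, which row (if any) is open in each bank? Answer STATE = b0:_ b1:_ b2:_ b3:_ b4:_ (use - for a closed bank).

  [0] b0 r4: no row ⇒ E
  [1] b0 r4: had r4 ⇒ H
  [2] b4 r4: no row ⇒ E
  [3] b2 r6: no row ⇒ E
  [4] b4 r6: had r4 ⇒ C
  [5] b2 r3: had r6 ⇒ C
  [6] b3 r5: no row ⇒ E
  [7] b3 r5: had r5 ⇒ H
  [8] b1 r0: no row ⇒ E

STATE = b0:4 b1:0 b2:3 b3:5 b4:6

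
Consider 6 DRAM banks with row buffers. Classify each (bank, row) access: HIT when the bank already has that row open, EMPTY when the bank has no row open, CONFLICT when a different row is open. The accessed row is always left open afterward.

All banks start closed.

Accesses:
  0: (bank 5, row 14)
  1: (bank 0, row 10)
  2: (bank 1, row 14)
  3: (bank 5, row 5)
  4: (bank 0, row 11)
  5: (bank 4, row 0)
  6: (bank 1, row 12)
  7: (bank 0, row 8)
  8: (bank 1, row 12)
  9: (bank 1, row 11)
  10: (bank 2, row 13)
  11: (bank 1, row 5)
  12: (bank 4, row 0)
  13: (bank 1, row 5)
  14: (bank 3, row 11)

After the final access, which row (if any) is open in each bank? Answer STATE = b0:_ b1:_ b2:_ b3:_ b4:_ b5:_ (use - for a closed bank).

STATE = b0:8 b1:5 b2:13 b3:11 b4:0 b5:5

step 0: bank5 None->14 [EMPTY]
step 1: bank0 None->10 [EMPTY]
step 2: bank1 None->14 [EMPTY]
step 3: bank5 14->5 [CONFLICT]
step 4: bank0 10->11 [CONFLICT]
step 5: bank4 None->0 [EMPTY]
step 6: bank1 14->12 [CONFLICT]
step 7: bank0 11->8 [CONFLICT]
step 8: bank1 12->12 [HIT]
step 9: bank1 12->11 [CONFLICT]
step 10: bank2 None->13 [EMPTY]
step 11: bank1 11->5 [CONFLICT]
step 12: bank4 0->0 [HIT]
step 13: bank1 5->5 [HIT]
step 14: bank3 None->11 [EMPTY]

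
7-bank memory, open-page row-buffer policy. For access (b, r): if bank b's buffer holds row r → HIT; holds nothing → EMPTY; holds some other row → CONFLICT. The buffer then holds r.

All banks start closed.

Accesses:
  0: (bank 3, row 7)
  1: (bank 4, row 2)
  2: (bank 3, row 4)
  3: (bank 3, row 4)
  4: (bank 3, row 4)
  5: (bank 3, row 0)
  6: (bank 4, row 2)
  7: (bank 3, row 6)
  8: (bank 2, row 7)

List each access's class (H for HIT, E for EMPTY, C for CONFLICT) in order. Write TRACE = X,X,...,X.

TRACE = E,E,C,H,H,C,H,C,E

step 0: bank3 None->7 [EMPTY]
step 1: bank4 None->2 [EMPTY]
step 2: bank3 7->4 [CONFLICT]
step 3: bank3 4->4 [HIT]
step 4: bank3 4->4 [HIT]
step 5: bank3 4->0 [CONFLICT]
step 6: bank4 2->2 [HIT]
step 7: bank3 0->6 [CONFLICT]
step 8: bank2 None->7 [EMPTY]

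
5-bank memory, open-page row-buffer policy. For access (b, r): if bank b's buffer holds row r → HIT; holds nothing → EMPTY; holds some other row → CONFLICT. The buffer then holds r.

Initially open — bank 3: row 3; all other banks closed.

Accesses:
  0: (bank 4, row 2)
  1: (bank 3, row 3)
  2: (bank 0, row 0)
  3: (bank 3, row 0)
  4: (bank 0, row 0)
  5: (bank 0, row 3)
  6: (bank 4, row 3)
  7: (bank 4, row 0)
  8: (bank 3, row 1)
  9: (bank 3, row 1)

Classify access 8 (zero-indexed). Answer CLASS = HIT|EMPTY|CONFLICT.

#0 (4,2) E
#1 (3,3) H  (was 3)
#2 (0,0) E
#3 (3,0) C  (was 3)
#4 (0,0) H  (was 0)
#5 (0,3) C  (was 0)
#6 (4,3) C  (was 2)
#7 (4,0) C  (was 3)
#8 (3,1) C  (was 0)
#9 (3,1) H  (was 1)

CLASS = CONFLICT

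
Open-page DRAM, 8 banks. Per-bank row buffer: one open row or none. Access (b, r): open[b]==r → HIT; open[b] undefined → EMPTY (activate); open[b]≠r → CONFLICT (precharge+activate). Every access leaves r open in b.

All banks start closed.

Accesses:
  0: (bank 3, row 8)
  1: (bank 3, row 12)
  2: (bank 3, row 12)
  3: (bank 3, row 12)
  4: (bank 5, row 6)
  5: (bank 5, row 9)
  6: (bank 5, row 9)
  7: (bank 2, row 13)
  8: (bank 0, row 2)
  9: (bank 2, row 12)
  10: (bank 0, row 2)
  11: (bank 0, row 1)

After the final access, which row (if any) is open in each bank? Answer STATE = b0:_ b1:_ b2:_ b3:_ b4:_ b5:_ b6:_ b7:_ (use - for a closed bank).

  [0] b3 r8: no row ⇒ E
  [1] b3 r12: had r8 ⇒ C
  [2] b3 r12: had r12 ⇒ H
  [3] b3 r12: had r12 ⇒ H
  [4] b5 r6: no row ⇒ E
  [5] b5 r9: had r6 ⇒ C
  [6] b5 r9: had r9 ⇒ H
  [7] b2 r13: no row ⇒ E
  [8] b0 r2: no row ⇒ E
  [9] b2 r12: had r13 ⇒ C
  [10] b0 r2: had r2 ⇒ H
  [11] b0 r1: had r2 ⇒ C

STATE = b0:1 b1:- b2:12 b3:12 b4:- b5:9 b6:- b7:-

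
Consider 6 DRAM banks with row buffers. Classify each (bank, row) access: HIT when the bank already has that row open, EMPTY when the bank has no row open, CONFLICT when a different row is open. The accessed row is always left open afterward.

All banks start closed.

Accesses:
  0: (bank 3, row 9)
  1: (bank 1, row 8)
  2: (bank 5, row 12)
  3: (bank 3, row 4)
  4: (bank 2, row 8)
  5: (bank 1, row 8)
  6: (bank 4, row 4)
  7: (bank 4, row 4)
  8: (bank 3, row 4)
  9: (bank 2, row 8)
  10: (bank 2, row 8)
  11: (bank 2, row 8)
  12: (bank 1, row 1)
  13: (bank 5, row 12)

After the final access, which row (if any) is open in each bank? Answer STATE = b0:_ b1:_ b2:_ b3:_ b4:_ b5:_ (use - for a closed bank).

  [0] b3 r9: no row ⇒ E
  [1] b1 r8: no row ⇒ E
  [2] b5 r12: no row ⇒ E
  [3] b3 r4: had r9 ⇒ C
  [4] b2 r8: no row ⇒ E
  [5] b1 r8: had r8 ⇒ H
  [6] b4 r4: no row ⇒ E
  [7] b4 r4: had r4 ⇒ H
  [8] b3 r4: had r4 ⇒ H
  [9] b2 r8: had r8 ⇒ H
  [10] b2 r8: had r8 ⇒ H
  [11] b2 r8: had r8 ⇒ H
  [12] b1 r1: had r8 ⇒ C
  [13] b5 r12: had r12 ⇒ H

STATE = b0:- b1:1 b2:8 b3:4 b4:4 b5:12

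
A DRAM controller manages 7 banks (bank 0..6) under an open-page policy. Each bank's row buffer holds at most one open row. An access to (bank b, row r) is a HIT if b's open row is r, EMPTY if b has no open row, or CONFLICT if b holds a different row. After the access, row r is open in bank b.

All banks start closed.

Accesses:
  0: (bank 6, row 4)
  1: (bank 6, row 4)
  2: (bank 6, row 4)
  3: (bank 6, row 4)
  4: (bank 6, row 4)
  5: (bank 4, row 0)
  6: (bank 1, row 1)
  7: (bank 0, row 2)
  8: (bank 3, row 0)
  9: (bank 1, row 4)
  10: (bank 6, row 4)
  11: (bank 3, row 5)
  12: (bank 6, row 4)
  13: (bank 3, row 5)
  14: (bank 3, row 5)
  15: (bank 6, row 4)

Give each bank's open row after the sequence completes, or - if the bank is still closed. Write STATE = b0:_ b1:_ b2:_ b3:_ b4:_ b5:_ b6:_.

#0 (6,4) E
#1 (6,4) H  (was 4)
#2 (6,4) H  (was 4)
#3 (6,4) H  (was 4)
#4 (6,4) H  (was 4)
#5 (4,0) E
#6 (1,1) E
#7 (0,2) E
#8 (3,0) E
#9 (1,4) C  (was 1)
#10 (6,4) H  (was 4)
#11 (3,5) C  (was 0)
#12 (6,4) H  (was 4)
#13 (3,5) H  (was 5)
#14 (3,5) H  (was 5)
#15 (6,4) H  (was 4)

STATE = b0:2 b1:4 b2:- b3:5 b4:0 b5:- b6:4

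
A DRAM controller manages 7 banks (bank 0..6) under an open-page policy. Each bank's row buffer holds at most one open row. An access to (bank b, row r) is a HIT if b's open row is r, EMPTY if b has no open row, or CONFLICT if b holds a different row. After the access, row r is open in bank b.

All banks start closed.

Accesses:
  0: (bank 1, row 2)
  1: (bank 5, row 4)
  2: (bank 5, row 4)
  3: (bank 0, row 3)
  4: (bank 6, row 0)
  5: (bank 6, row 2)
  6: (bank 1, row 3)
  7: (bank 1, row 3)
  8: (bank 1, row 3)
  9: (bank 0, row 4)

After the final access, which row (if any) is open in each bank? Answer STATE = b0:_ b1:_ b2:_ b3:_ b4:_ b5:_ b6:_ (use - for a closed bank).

STATE = b0:4 b1:3 b2:- b3:- b4:- b5:4 b6:2

step 0: bank1 None->2 [EMPTY]
step 1: bank5 None->4 [EMPTY]
step 2: bank5 4->4 [HIT]
step 3: bank0 None->3 [EMPTY]
step 4: bank6 None->0 [EMPTY]
step 5: bank6 0->2 [CONFLICT]
step 6: bank1 2->3 [CONFLICT]
step 7: bank1 3->3 [HIT]
step 8: bank1 3->3 [HIT]
step 9: bank0 3->4 [CONFLICT]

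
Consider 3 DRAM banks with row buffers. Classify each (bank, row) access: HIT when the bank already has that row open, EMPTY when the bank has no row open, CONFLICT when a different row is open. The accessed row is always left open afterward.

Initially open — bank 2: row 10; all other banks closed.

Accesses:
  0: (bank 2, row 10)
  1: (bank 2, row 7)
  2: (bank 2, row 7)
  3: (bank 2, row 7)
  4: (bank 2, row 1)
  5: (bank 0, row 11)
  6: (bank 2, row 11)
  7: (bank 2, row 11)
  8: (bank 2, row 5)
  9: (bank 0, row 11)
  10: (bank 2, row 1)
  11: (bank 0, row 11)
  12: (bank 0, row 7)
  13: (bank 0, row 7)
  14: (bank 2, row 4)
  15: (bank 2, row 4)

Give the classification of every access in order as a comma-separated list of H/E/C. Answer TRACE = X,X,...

  [0] b2 r10: had r10 ⇒ H
  [1] b2 r7: had r10 ⇒ C
  [2] b2 r7: had r7 ⇒ H
  [3] b2 r7: had r7 ⇒ H
  [4] b2 r1: had r7 ⇒ C
  [5] b0 r11: no row ⇒ E
  [6] b2 r11: had r1 ⇒ C
  [7] b2 r11: had r11 ⇒ H
  [8] b2 r5: had r11 ⇒ C
  [9] b0 r11: had r11 ⇒ H
  [10] b2 r1: had r5 ⇒ C
  [11] b0 r11: had r11 ⇒ H
  [12] b0 r7: had r11 ⇒ C
  [13] b0 r7: had r7 ⇒ H
  [14] b2 r4: had r1 ⇒ C
  [15] b2 r4: had r4 ⇒ H

TRACE = H,C,H,H,C,E,C,H,C,H,C,H,C,H,C,H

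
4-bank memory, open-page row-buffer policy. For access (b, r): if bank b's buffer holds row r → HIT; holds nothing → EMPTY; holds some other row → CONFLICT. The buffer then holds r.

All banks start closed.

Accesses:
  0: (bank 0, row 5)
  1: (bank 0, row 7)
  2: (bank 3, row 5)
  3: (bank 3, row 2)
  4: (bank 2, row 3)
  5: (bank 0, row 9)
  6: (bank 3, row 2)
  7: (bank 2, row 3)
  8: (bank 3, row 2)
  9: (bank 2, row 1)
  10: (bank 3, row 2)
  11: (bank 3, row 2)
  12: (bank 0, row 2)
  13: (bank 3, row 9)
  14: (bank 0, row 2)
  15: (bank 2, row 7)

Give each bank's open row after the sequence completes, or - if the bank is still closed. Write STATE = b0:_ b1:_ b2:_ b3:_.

STATE = b0:2 b1:- b2:7 b3:9

  [0] b0 r5: no row ⇒ E
  [1] b0 r7: had r5 ⇒ C
  [2] b3 r5: no row ⇒ E
  [3] b3 r2: had r5 ⇒ C
  [4] b2 r3: no row ⇒ E
  [5] b0 r9: had r7 ⇒ C
  [6] b3 r2: had r2 ⇒ H
  [7] b2 r3: had r3 ⇒ H
  [8] b3 r2: had r2 ⇒ H
  [9] b2 r1: had r3 ⇒ C
  [10] b3 r2: had r2 ⇒ H
  [11] b3 r2: had r2 ⇒ H
  [12] b0 r2: had r9 ⇒ C
  [13] b3 r9: had r2 ⇒ C
  [14] b0 r2: had r2 ⇒ H
  [15] b2 r7: had r1 ⇒ C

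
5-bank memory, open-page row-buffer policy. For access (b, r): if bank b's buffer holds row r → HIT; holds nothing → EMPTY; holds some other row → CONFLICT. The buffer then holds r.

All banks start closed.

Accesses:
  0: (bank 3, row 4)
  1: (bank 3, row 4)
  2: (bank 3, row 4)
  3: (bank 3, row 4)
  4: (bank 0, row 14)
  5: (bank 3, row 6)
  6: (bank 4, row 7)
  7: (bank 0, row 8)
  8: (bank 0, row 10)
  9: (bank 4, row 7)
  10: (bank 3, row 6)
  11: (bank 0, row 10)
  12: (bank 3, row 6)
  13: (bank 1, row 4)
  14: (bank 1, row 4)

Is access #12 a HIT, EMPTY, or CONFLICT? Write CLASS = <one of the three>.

CLASS = HIT

  [0] b3 r4: no row ⇒ E
  [1] b3 r4: had r4 ⇒ H
  [2] b3 r4: had r4 ⇒ H
  [3] b3 r4: had r4 ⇒ H
  [4] b0 r14: no row ⇒ E
  [5] b3 r6: had r4 ⇒ C
  [6] b4 r7: no row ⇒ E
  [7] b0 r8: had r14 ⇒ C
  [8] b0 r10: had r8 ⇒ C
  [9] b4 r7: had r7 ⇒ H
  [10] b3 r6: had r6 ⇒ H
  [11] b0 r10: had r10 ⇒ H
  [12] b3 r6: had r6 ⇒ H
  [13] b1 r4: no row ⇒ E
  [14] b1 r4: had r4 ⇒ H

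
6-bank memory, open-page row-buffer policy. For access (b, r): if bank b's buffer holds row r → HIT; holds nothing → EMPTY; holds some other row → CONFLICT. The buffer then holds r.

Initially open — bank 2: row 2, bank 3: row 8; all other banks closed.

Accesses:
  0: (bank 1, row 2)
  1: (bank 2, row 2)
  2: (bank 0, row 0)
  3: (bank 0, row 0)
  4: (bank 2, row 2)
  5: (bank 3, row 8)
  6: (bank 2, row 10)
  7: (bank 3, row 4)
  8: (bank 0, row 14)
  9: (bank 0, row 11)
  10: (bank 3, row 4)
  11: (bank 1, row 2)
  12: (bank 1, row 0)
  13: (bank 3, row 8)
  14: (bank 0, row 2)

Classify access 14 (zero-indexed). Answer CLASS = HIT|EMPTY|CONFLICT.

0: bank 1 row 2 — prev None → EMPTY
1: bank 2 row 2 — prev 2 → HIT
2: bank 0 row 0 — prev None → EMPTY
3: bank 0 row 0 — prev 0 → HIT
4: bank 2 row 2 — prev 2 → HIT
5: bank 3 row 8 — prev 8 → HIT
6: bank 2 row 10 — prev 2 → CONFLICT
7: bank 3 row 4 — prev 8 → CONFLICT
8: bank 0 row 14 — prev 0 → CONFLICT
9: bank 0 row 11 — prev 14 → CONFLICT
10: bank 3 row 4 — prev 4 → HIT
11: bank 1 row 2 — prev 2 → HIT
12: bank 1 row 0 — prev 2 → CONFLICT
13: bank 3 row 8 — prev 4 → CONFLICT
14: bank 0 row 2 — prev 11 → CONFLICT

CLASS = CONFLICT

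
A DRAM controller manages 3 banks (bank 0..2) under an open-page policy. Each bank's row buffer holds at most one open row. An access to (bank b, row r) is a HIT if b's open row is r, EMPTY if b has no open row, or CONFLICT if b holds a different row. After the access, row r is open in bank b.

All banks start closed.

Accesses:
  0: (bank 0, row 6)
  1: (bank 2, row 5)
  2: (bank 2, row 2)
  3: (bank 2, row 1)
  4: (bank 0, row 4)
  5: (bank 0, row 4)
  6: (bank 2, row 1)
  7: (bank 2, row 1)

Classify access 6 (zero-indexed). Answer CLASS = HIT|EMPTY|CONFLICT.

step 0: bank0 None->6 [EMPTY]
step 1: bank2 None->5 [EMPTY]
step 2: bank2 5->2 [CONFLICT]
step 3: bank2 2->1 [CONFLICT]
step 4: bank0 6->4 [CONFLICT]
step 5: bank0 4->4 [HIT]
step 6: bank2 1->1 [HIT]
step 7: bank2 1->1 [HIT]

CLASS = HIT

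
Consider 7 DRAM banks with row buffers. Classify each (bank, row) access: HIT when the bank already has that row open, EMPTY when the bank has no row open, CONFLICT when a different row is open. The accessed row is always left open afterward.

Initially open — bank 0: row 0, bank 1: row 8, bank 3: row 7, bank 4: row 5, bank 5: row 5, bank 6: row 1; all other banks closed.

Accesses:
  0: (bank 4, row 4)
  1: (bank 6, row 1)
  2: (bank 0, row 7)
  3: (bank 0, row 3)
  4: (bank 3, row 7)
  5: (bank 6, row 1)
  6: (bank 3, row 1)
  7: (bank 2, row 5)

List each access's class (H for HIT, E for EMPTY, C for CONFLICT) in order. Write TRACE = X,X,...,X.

  [0] b4 r4: had r5 ⇒ C
  [1] b6 r1: had r1 ⇒ H
  [2] b0 r7: had r0 ⇒ C
  [3] b0 r3: had r7 ⇒ C
  [4] b3 r7: had r7 ⇒ H
  [5] b6 r1: had r1 ⇒ H
  [6] b3 r1: had r7 ⇒ C
  [7] b2 r5: no row ⇒ E

TRACE = C,H,C,C,H,H,C,E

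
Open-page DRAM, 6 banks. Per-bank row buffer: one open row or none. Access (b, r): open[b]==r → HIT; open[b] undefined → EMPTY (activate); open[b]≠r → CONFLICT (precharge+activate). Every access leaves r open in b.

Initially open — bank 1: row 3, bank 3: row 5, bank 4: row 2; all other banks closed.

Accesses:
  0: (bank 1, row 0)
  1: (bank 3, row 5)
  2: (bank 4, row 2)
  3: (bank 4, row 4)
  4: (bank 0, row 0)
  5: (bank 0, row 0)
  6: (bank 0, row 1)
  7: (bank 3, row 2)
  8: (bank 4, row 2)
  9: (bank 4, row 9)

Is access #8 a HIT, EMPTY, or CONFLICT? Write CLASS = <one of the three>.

0: bank 1 row 0 — prev 3 → CONFLICT
1: bank 3 row 5 — prev 5 → HIT
2: bank 4 row 2 — prev 2 → HIT
3: bank 4 row 4 — prev 2 → CONFLICT
4: bank 0 row 0 — prev None → EMPTY
5: bank 0 row 0 — prev 0 → HIT
6: bank 0 row 1 — prev 0 → CONFLICT
7: bank 3 row 2 — prev 5 → CONFLICT
8: bank 4 row 2 — prev 4 → CONFLICT
9: bank 4 row 9 — prev 2 → CONFLICT

CLASS = CONFLICT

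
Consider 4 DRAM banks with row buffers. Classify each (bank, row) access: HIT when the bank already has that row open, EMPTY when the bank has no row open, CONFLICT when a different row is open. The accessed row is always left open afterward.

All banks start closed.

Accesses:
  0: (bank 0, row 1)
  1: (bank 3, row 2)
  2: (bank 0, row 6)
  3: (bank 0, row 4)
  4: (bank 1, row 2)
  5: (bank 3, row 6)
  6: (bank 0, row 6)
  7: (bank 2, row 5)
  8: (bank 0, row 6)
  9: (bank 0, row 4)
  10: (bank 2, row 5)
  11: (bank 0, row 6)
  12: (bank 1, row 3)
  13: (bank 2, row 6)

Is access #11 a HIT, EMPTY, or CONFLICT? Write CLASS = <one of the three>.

  [0] b0 r1: no row ⇒ E
  [1] b3 r2: no row ⇒ E
  [2] b0 r6: had r1 ⇒ C
  [3] b0 r4: had r6 ⇒ C
  [4] b1 r2: no row ⇒ E
  [5] b3 r6: had r2 ⇒ C
  [6] b0 r6: had r4 ⇒ C
  [7] b2 r5: no row ⇒ E
  [8] b0 r6: had r6 ⇒ H
  [9] b0 r4: had r6 ⇒ C
  [10] b2 r5: had r5 ⇒ H
  [11] b0 r6: had r4 ⇒ C
  [12] b1 r3: had r2 ⇒ C
  [13] b2 r6: had r5 ⇒ C

CLASS = CONFLICT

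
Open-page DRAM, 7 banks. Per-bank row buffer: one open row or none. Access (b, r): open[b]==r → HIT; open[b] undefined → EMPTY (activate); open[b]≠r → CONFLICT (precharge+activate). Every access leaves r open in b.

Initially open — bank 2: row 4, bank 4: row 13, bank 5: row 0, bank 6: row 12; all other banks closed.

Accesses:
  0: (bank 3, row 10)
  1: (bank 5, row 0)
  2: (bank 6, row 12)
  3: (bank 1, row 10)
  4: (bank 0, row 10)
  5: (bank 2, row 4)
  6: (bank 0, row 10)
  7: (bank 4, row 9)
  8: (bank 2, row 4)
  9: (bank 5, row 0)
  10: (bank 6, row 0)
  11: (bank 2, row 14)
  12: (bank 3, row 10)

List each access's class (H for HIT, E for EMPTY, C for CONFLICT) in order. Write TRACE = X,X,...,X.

TRACE = E,H,H,E,E,H,H,C,H,H,C,C,H

#0 (3,10) E
#1 (5,0) H  (was 0)
#2 (6,12) H  (was 12)
#3 (1,10) E
#4 (0,10) E
#5 (2,4) H  (was 4)
#6 (0,10) H  (was 10)
#7 (4,9) C  (was 13)
#8 (2,4) H  (was 4)
#9 (5,0) H  (was 0)
#10 (6,0) C  (was 12)
#11 (2,14) C  (was 4)
#12 (3,10) H  (was 10)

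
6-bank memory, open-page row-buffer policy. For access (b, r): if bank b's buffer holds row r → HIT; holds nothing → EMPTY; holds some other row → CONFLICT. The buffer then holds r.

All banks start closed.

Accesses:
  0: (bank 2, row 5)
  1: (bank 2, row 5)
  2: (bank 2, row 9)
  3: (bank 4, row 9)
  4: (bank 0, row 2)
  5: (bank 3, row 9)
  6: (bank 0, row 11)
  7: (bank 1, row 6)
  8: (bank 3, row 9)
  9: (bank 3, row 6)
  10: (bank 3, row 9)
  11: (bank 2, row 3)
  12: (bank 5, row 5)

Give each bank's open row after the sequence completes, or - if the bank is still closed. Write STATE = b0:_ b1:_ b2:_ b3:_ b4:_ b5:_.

STATE = b0:11 b1:6 b2:3 b3:9 b4:9 b5:5

step 0: bank2 None->5 [EMPTY]
step 1: bank2 5->5 [HIT]
step 2: bank2 5->9 [CONFLICT]
step 3: bank4 None->9 [EMPTY]
step 4: bank0 None->2 [EMPTY]
step 5: bank3 None->9 [EMPTY]
step 6: bank0 2->11 [CONFLICT]
step 7: bank1 None->6 [EMPTY]
step 8: bank3 9->9 [HIT]
step 9: bank3 9->6 [CONFLICT]
step 10: bank3 6->9 [CONFLICT]
step 11: bank2 9->3 [CONFLICT]
step 12: bank5 None->5 [EMPTY]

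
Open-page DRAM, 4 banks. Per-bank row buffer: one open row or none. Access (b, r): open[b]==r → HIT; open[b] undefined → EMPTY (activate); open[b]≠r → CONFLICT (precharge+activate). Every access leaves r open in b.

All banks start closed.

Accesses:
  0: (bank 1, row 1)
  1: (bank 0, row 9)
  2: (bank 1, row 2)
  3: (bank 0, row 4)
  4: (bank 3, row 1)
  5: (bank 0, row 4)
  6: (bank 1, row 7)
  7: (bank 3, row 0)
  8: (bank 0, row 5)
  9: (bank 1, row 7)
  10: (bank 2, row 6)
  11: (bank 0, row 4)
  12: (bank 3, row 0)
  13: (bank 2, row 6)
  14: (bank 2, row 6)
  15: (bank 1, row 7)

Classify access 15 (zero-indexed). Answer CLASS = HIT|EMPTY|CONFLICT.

CLASS = HIT

step 0: bank1 None->1 [EMPTY]
step 1: bank0 None->9 [EMPTY]
step 2: bank1 1->2 [CONFLICT]
step 3: bank0 9->4 [CONFLICT]
step 4: bank3 None->1 [EMPTY]
step 5: bank0 4->4 [HIT]
step 6: bank1 2->7 [CONFLICT]
step 7: bank3 1->0 [CONFLICT]
step 8: bank0 4->5 [CONFLICT]
step 9: bank1 7->7 [HIT]
step 10: bank2 None->6 [EMPTY]
step 11: bank0 5->4 [CONFLICT]
step 12: bank3 0->0 [HIT]
step 13: bank2 6->6 [HIT]
step 14: bank2 6->6 [HIT]
step 15: bank1 7->7 [HIT]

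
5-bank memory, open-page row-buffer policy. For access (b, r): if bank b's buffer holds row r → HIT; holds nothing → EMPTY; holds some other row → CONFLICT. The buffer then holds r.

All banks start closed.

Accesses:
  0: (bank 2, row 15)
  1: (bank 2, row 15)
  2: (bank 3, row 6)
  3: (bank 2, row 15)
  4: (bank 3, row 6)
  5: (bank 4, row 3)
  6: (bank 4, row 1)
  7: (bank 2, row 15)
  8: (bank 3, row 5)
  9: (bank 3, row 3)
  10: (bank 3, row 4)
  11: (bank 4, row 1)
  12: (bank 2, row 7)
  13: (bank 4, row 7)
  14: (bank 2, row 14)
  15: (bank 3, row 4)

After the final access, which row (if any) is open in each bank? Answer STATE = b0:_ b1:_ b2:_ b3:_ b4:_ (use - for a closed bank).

STATE = b0:- b1:- b2:14 b3:4 b4:7

  [0] b2 r15: no row ⇒ E
  [1] b2 r15: had r15 ⇒ H
  [2] b3 r6: no row ⇒ E
  [3] b2 r15: had r15 ⇒ H
  [4] b3 r6: had r6 ⇒ H
  [5] b4 r3: no row ⇒ E
  [6] b4 r1: had r3 ⇒ C
  [7] b2 r15: had r15 ⇒ H
  [8] b3 r5: had r6 ⇒ C
  [9] b3 r3: had r5 ⇒ C
  [10] b3 r4: had r3 ⇒ C
  [11] b4 r1: had r1 ⇒ H
  [12] b2 r7: had r15 ⇒ C
  [13] b4 r7: had r1 ⇒ C
  [14] b2 r14: had r7 ⇒ C
  [15] b3 r4: had r4 ⇒ H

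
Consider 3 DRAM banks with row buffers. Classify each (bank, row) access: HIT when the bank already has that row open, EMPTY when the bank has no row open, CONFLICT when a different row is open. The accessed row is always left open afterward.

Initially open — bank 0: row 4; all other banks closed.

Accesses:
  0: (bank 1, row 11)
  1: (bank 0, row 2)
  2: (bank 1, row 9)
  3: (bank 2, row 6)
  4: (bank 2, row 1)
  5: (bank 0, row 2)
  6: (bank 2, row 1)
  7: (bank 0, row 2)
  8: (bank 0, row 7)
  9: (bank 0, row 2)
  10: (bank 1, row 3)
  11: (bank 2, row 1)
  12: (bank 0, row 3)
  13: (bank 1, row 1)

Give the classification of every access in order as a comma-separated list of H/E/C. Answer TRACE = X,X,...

TRACE = E,C,C,E,C,H,H,H,C,C,C,H,C,C

step 0: bank1 None->11 [EMPTY]
step 1: bank0 4->2 [CONFLICT]
step 2: bank1 11->9 [CONFLICT]
step 3: bank2 None->6 [EMPTY]
step 4: bank2 6->1 [CONFLICT]
step 5: bank0 2->2 [HIT]
step 6: bank2 1->1 [HIT]
step 7: bank0 2->2 [HIT]
step 8: bank0 2->7 [CONFLICT]
step 9: bank0 7->2 [CONFLICT]
step 10: bank1 9->3 [CONFLICT]
step 11: bank2 1->1 [HIT]
step 12: bank0 2->3 [CONFLICT]
step 13: bank1 3->1 [CONFLICT]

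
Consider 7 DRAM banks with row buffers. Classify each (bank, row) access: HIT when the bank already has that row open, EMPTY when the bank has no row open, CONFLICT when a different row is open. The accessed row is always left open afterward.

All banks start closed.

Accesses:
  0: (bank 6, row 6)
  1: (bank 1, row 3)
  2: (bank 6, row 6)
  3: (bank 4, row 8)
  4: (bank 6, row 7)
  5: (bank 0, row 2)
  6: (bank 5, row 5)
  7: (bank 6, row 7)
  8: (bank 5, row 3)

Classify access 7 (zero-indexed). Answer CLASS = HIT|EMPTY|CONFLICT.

CLASS = HIT

#0 (6,6) E
#1 (1,3) E
#2 (6,6) H  (was 6)
#3 (4,8) E
#4 (6,7) C  (was 6)
#5 (0,2) E
#6 (5,5) E
#7 (6,7) H  (was 7)
#8 (5,3) C  (was 5)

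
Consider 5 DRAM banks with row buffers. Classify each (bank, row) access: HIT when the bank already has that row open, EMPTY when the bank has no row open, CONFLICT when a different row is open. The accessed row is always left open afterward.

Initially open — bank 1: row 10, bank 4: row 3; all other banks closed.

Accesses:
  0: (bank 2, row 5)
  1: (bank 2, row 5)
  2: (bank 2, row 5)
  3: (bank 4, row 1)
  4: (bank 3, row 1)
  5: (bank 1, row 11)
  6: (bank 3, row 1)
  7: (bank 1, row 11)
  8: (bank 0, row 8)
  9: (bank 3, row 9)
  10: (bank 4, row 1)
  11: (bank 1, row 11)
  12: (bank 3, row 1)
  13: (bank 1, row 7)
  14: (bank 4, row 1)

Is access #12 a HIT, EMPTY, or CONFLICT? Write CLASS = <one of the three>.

step 0: bank2 None->5 [EMPTY]
step 1: bank2 5->5 [HIT]
step 2: bank2 5->5 [HIT]
step 3: bank4 3->1 [CONFLICT]
step 4: bank3 None->1 [EMPTY]
step 5: bank1 10->11 [CONFLICT]
step 6: bank3 1->1 [HIT]
step 7: bank1 11->11 [HIT]
step 8: bank0 None->8 [EMPTY]
step 9: bank3 1->9 [CONFLICT]
step 10: bank4 1->1 [HIT]
step 11: bank1 11->11 [HIT]
step 12: bank3 9->1 [CONFLICT]
step 13: bank1 11->7 [CONFLICT]
step 14: bank4 1->1 [HIT]

CLASS = CONFLICT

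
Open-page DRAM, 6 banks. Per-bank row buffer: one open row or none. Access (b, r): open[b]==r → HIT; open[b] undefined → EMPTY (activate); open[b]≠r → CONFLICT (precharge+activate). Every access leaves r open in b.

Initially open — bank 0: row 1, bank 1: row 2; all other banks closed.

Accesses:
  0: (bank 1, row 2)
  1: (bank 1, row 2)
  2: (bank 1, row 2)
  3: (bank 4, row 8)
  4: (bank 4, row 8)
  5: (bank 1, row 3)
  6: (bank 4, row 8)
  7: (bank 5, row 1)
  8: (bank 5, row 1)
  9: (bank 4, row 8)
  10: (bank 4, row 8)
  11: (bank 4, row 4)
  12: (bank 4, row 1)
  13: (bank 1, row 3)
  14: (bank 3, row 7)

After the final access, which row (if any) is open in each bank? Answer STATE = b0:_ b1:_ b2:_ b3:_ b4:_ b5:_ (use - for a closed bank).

STATE = b0:1 b1:3 b2:- b3:7 b4:1 b5:1

  [0] b1 r2: had r2 ⇒ H
  [1] b1 r2: had r2 ⇒ H
  [2] b1 r2: had r2 ⇒ H
  [3] b4 r8: no row ⇒ E
  [4] b4 r8: had r8 ⇒ H
  [5] b1 r3: had r2 ⇒ C
  [6] b4 r8: had r8 ⇒ H
  [7] b5 r1: no row ⇒ E
  [8] b5 r1: had r1 ⇒ H
  [9] b4 r8: had r8 ⇒ H
  [10] b4 r8: had r8 ⇒ H
  [11] b4 r4: had r8 ⇒ C
  [12] b4 r1: had r4 ⇒ C
  [13] b1 r3: had r3 ⇒ H
  [14] b3 r7: no row ⇒ E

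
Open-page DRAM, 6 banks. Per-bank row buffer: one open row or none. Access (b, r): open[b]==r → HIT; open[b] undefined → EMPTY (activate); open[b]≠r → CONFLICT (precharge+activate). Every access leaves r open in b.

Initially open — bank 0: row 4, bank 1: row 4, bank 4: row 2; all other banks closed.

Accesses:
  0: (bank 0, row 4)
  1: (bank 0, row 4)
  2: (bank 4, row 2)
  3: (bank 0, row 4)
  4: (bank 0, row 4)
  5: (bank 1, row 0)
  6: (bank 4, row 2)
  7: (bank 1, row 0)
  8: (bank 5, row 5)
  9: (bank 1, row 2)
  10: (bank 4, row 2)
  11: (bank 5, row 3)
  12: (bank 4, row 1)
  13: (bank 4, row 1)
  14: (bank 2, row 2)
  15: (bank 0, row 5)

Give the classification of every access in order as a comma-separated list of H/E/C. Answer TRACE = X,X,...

TRACE = H,H,H,H,H,C,H,H,E,C,H,C,C,H,E,C

#0 (0,4) H  (was 4)
#1 (0,4) H  (was 4)
#2 (4,2) H  (was 2)
#3 (0,4) H  (was 4)
#4 (0,4) H  (was 4)
#5 (1,0) C  (was 4)
#6 (4,2) H  (was 2)
#7 (1,0) H  (was 0)
#8 (5,5) E
#9 (1,2) C  (was 0)
#10 (4,2) H  (was 2)
#11 (5,3) C  (was 5)
#12 (4,1) C  (was 2)
#13 (4,1) H  (was 1)
#14 (2,2) E
#15 (0,5) C  (was 4)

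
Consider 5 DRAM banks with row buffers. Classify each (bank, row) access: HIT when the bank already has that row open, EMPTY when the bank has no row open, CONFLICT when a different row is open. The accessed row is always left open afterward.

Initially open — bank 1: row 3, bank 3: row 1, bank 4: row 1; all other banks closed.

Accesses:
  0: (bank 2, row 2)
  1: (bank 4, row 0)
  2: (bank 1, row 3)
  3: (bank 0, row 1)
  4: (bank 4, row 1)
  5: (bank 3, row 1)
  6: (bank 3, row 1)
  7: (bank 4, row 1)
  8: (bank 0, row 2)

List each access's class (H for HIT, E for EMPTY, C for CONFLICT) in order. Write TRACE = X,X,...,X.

TRACE = E,C,H,E,C,H,H,H,C

#0 (2,2) E
#1 (4,0) C  (was 1)
#2 (1,3) H  (was 3)
#3 (0,1) E
#4 (4,1) C  (was 0)
#5 (3,1) H  (was 1)
#6 (3,1) H  (was 1)
#7 (4,1) H  (was 1)
#8 (0,2) C  (was 1)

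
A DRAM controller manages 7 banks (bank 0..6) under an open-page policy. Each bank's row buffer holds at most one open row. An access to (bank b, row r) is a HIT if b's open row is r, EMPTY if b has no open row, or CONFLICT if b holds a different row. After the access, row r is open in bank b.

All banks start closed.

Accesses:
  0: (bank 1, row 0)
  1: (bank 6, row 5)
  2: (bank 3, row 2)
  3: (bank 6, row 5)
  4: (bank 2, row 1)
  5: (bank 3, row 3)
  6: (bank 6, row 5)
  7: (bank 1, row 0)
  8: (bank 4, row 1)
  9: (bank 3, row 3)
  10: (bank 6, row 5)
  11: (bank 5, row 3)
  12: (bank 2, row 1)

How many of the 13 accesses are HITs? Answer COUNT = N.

COUNT = 6

#0 (1,0) E
#1 (6,5) E
#2 (3,2) E
#3 (6,5) H  (was 5)
#4 (2,1) E
#5 (3,3) C  (was 2)
#6 (6,5) H  (was 5)
#7 (1,0) H  (was 0)
#8 (4,1) E
#9 (3,3) H  (was 3)
#10 (6,5) H  (was 5)
#11 (5,3) E
#12 (2,1) H  (was 1)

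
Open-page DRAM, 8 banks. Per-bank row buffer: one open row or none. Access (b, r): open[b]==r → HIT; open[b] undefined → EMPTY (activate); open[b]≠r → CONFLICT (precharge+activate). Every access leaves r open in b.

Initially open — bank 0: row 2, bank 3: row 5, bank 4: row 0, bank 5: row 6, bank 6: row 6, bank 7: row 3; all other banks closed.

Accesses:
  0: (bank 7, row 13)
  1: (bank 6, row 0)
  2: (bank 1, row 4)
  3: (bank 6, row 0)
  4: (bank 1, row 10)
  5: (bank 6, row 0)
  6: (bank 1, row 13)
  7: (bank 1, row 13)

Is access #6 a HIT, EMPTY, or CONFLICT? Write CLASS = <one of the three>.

CLASS = CONFLICT

#0 (7,13) C  (was 3)
#1 (6,0) C  (was 6)
#2 (1,4) E
#3 (6,0) H  (was 0)
#4 (1,10) C  (was 4)
#5 (6,0) H  (was 0)
#6 (1,13) C  (was 10)
#7 (1,13) H  (was 13)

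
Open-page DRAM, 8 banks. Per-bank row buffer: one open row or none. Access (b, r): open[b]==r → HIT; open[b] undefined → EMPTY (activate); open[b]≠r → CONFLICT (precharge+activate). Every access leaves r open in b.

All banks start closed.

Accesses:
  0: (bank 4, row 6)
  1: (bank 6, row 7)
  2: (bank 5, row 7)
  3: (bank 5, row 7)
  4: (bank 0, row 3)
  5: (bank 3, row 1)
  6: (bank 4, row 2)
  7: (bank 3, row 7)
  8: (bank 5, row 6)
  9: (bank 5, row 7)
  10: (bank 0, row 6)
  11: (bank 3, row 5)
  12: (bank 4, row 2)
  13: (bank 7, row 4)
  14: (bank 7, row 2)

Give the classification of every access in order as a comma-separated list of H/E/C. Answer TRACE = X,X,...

TRACE = E,E,E,H,E,E,C,C,C,C,C,C,H,E,C

0: bank 4 row 6 — prev None → EMPTY
1: bank 6 row 7 — prev None → EMPTY
2: bank 5 row 7 — prev None → EMPTY
3: bank 5 row 7 — prev 7 → HIT
4: bank 0 row 3 — prev None → EMPTY
5: bank 3 row 1 — prev None → EMPTY
6: bank 4 row 2 — prev 6 → CONFLICT
7: bank 3 row 7 — prev 1 → CONFLICT
8: bank 5 row 6 — prev 7 → CONFLICT
9: bank 5 row 7 — prev 6 → CONFLICT
10: bank 0 row 6 — prev 3 → CONFLICT
11: bank 3 row 5 — prev 7 → CONFLICT
12: bank 4 row 2 — prev 2 → HIT
13: bank 7 row 4 — prev None → EMPTY
14: bank 7 row 2 — prev 4 → CONFLICT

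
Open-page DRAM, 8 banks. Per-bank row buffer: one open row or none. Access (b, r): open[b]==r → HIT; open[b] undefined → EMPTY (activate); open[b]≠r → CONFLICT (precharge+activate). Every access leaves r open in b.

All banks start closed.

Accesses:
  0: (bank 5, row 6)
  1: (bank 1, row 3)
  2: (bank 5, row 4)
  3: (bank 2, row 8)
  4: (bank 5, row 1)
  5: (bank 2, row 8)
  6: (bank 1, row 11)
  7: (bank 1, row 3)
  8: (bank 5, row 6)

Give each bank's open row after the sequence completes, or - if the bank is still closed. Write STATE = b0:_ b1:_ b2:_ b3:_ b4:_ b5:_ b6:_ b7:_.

STATE = b0:- b1:3 b2:8 b3:- b4:- b5:6 b6:- b7:-

#0 (5,6) E
#1 (1,3) E
#2 (5,4) C  (was 6)
#3 (2,8) E
#4 (5,1) C  (was 4)
#5 (2,8) H  (was 8)
#6 (1,11) C  (was 3)
#7 (1,3) C  (was 11)
#8 (5,6) C  (was 1)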